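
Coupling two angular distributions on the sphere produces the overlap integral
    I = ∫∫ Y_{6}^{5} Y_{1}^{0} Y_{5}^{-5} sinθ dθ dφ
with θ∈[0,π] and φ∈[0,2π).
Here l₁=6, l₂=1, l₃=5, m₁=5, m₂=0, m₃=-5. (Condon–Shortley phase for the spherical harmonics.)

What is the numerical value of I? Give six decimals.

-0.135514

Checks pass: Σm=0; 12 even; l₃=5∈[5,7].
(2·6+1)(2·1+1)(2·5+1) = 429
Δ: 2! 10! 0! / 13! → 1/858
sum: t=1:−1/14400 = -1/14400
3j²(6 1 5; 0 0 0) = Δ·Π!·Σ² = 6/143  (sign +1)
sum: t=1:−1/3628800 = -1/3628800
3j²(6 1 5; 5 0 -5) = Δ·Π!·Σ² = 1/78  (sign -1)
combine: 4πI² = 429·6/143·1/78 = 3/13
take √, sign -1: I = -0.13551395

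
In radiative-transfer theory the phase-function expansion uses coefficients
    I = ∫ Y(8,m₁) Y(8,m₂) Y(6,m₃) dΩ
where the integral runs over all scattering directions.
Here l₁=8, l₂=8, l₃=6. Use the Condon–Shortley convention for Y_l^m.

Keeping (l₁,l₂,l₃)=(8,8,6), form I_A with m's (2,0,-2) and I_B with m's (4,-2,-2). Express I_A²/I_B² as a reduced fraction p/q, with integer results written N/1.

169/154

Shared (l₁,l₂,l₃)=(8,8,6): N and (l;000)² cancel in I_A²/I_B².
A: Δ = 10!·6!·6!/23! = 1/13742520792; Racah Σ t=2..6: t=2:+1/2786918400 t=3:−1/130636800 t=4:+1/39813120 t=5:−1/62208000 t=6:+1/597196800 = 143/41803776000; ⇒ 3j(8 8 6; 2 0 -2)² = 26/7429, sgn +1
B: Δ = 10!·6!·6!/23! = 1/13742520792; Racah Σ t=0..4: t=0:+1/125411328000 t=1:−1/1567641600 t=2:+1/185794560 t=3:−1/130636800 t=4:+1/597196800 = -11/8957952000; ⇒ 3j(8 8 6; 4 -2 -2)² = 308/96577, sgn -1
I_A²/I_B² = (26/7429)/(308/96577) = 169/154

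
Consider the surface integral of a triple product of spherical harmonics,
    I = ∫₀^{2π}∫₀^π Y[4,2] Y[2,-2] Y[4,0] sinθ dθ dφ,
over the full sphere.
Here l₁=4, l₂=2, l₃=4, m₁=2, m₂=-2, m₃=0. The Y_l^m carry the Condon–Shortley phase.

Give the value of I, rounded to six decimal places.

-0.190365

m-sum 0 ✓  L=10 even ✓  2≤4≤6 ✓
Π(2lᵢ+1) = 9×5×9 = 405
triangle coeff Δ(4,2,4) = 1/13860
Σ_t [0,2]: t=0:+1/192 t=1:−1/36 t=2:+1/192 = -5/288
(3j)²=20/693 [(4 2 4; 0 0 0)], sign=-1
Σ_t [0,0]: t=0:+1/192 = 1/192
(3j)²=3/77 [(4 2 4; 2 -2 0)], sign=+1
⇒ 4πI² = 2700/5929
I = (-1)√(2700/5929/(4π)) = -0.19036462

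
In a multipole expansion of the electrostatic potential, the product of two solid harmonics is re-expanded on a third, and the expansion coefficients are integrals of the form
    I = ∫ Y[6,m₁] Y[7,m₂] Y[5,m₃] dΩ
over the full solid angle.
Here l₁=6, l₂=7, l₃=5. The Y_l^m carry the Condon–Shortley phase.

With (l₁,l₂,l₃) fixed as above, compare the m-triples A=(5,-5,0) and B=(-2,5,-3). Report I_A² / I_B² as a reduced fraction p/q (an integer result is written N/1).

275/21

Same 6,7,5: normalisation and zero-m 3j drop out of the ratio.
A: Δ: 8! 4! 6! / 19! → 1/174594420; sum: t=0:+1/11612160 t=1:−1/14515200 = 1/58060800; 3j²(6 7 5; 5 -5 0) = Δ·Π!·Σ² = 55/58786  (sign -1)
B: Δ: 8! 4! 6! / 19! → 1/174594420; sum: t=6:+1/4147200 t=7:−1/3628800 t=8:+1/46448640 = -1/77414400; 3j²(6 7 5; -2 5 -3) = Δ·Π!·Σ² = 3/41990  (sign -1)
I_A²/I_B² = (55/58786)/(3/41990) = 275/21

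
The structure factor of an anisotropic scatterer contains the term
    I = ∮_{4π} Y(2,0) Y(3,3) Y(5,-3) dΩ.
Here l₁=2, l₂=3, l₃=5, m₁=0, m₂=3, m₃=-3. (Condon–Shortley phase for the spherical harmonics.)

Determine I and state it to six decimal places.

-0.126792

m-sum 0 ✓  L=10 even ✓  1≤5≤5 ✓
Π(2lᵢ+1) = 5×7×11 = 385
triangle coeff Δ(2,3,5) = 1/2310
Σ_t [0,0]: t=0:+1/144 = 1/144
(3j)²=10/231 [(2 3 5; 0 0 0)], sign=-1
Σ_t [0,0]: t=0:+1/2880 = 1/2880
(3j)²=2/165 [(2 3 5; 0 3 -3)], sign=+1
⇒ 4πI² = 20/99
I = (-1)√(20/99/(4π)) = -0.12679218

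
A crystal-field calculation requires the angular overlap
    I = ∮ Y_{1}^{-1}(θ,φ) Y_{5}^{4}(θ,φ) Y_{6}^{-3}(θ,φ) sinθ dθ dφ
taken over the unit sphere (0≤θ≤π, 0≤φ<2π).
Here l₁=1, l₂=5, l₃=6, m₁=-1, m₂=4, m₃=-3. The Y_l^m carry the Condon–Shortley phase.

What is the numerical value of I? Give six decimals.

-0.070770

m-sum 0 ✓  L=12 even ✓  4≤6≤6 ✓
Π(2lᵢ+1) = 3×11×13 = 429
triangle coeff Δ(1,5,6) = 1/858
Σ_t [0,0]: t=0:+1/14400 = 1/14400
(3j)²=6/143 [(1 5 6; 0 0 0)], sign=+1
Σ_t [0,0]: t=0:+1/725760 = 1/725760
(3j)²=1/286 [(1 5 6; -1 4 -3)], sign=-1
⇒ 4πI² = 9/143
I = (-1)√(9/143/(4π)) = -0.07076985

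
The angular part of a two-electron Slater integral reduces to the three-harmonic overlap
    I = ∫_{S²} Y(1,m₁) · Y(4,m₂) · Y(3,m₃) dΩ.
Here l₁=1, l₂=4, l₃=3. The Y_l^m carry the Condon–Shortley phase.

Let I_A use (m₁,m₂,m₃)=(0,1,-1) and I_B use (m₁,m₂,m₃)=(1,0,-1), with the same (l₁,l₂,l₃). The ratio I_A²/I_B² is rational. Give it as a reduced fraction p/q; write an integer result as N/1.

5/2

Shared (l₁,l₂,l₃)=(1,4,3): N and (l;000)² cancel in I_A²/I_B².
A: Δ = 2!·0!·6!/9! = 1/252; Racah Σ t=1..1: t=1:−1/48 = -1/48; ⇒ 3j(1 4 3; 0 1 -1)² = 5/84, sgn -1
B: Δ = 2!·0!·6!/9! = 1/252; Racah Σ t=0..0: t=0:+1/96 = 1/96; ⇒ 3j(1 4 3; 1 0 -1)² = 1/42, sgn +1
I_A²/I_B² = (5/84)/(1/42) = 5/2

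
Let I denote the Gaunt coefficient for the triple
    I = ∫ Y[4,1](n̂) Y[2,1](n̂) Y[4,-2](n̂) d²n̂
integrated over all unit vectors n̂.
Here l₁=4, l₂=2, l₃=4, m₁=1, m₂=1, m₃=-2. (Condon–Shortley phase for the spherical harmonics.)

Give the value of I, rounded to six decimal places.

0.127700

Rules hold: Σm=0, L=10 even, 2≤4≤6.
N = 9·5·9 = 405
Δ = 2!·6!·2!/11! = 1/13860
Racah Σ t=0..2: t=0:+1/192 t=1:−1/36 t=2:+1/192 = -5/288
⇒ 3j(4 2 4; 0 0 0)² = 20/693, sgn -1
Racah Σ t=1..2: t=1:−1/96 t=2:+1/240 = -1/160
⇒ 3j(4 2 4; 1 1 -2)² = 27/1540, sgn -1
4πI² = N·(3j₀)²·(3jₘ)² = 1215/5929
I = +1·√(0.204925/4π) = 0.12770047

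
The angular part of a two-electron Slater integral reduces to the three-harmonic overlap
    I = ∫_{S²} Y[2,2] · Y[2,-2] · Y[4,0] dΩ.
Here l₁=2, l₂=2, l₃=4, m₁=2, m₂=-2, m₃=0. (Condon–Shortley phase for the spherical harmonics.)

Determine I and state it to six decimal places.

0.040299

Checks pass: Σm=0; 8 even; l₃=4∈[0,4].
(2·2+1)(2·2+1)(2·4+1) = 225
Δ: 0! 4! 4! / 9! → 1/630
sum: t=0:+1/16 = 1/16
3j²(2 2 4; 0 0 0) = Δ·Π!·Σ² = 2/35  (sign +1)
sum: t=0:+1/576 = 1/576
3j²(2 2 4; 2 -2 0) = Δ·Π!·Σ² = 1/630  (sign +1)
combine: 4πI² = 225·2/35·1/630 = 1/49
take √, sign +1: I = 0.04029926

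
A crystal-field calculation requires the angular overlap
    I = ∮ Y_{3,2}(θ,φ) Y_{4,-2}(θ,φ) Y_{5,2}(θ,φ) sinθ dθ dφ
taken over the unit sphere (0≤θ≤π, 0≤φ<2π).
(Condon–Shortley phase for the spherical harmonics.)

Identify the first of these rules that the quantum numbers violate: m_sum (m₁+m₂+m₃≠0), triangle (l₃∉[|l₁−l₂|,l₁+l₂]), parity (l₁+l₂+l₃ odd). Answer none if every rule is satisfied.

m_sum

azimuthal sum: 2 − 2 + 2 = 2  ✗
1 ≤ 5 ≤ 7 (triangle on l)
L = 3 + 4 + 5 = 12 (even)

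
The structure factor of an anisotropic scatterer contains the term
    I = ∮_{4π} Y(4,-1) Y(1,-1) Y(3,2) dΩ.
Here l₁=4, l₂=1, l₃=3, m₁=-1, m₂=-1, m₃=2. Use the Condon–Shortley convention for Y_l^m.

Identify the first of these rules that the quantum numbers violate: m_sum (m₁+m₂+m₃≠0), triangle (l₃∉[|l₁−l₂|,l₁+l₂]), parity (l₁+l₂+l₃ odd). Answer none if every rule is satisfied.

azimuthal sum: -1 − 1 + 2 = 0  ✓
3 ≤ 3 ≤ 5 (triangle on l)  ✓
L = 4 + 1 + 3 = 8 (even)  ✓

none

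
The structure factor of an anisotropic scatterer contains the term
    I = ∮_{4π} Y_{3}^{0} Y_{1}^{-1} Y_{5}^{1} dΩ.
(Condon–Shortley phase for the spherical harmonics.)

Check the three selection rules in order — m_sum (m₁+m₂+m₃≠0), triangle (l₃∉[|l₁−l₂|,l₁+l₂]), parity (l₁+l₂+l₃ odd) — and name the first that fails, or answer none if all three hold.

m₁+m₂+m₃ = 0 − 1 + 1 = 0  ✓
triangle: |3−1|=2 ≤ l₃=5 ≤ 3+1=4  ✗
parity: l₁+l₂+l₃ = 9 is odd

triangle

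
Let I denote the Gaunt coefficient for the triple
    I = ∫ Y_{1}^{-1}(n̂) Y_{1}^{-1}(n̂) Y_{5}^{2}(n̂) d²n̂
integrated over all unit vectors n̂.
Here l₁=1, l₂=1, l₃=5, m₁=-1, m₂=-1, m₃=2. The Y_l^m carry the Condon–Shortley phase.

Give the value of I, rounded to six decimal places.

triangle: need 0≤l₃≤2, have 5; I=0

0.000000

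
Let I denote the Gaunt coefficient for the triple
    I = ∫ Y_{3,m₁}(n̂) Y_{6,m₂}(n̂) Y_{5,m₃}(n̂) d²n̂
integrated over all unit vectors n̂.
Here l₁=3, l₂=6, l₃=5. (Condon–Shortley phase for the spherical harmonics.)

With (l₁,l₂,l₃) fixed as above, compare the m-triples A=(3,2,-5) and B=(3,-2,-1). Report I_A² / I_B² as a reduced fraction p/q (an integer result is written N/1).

3/70

Shared (l₁,l₂,l₃)=(3,6,5): N and (l;000)² cancel in I_A²/I_B².
A: Δ = 4!·2!·8!/15! = 1/675675; Racah Σ t=0..0: t=0:+1/1935360 = 1/1935360; ⇒ 3j(3 6 5; 3 2 -5)² = 1/1001, sgn +1
B: Δ = 4!·2!·8!/15! = 1/675675; Racah Σ t=0..0: t=0:+1/27648 = 1/27648; ⇒ 3j(3 6 5; 3 -2 -1)² = 10/429, sgn +1
I_A²/I_B² = (1/1001)/(10/429) = 3/70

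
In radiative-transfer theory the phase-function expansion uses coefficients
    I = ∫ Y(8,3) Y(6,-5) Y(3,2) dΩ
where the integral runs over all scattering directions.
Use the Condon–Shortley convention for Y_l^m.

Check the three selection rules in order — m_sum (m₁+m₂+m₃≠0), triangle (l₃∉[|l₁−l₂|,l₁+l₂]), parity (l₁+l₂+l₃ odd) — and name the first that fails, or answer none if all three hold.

m₁+m₂+m₃ = 3 − 5 + 2 = 0  ✓
triangle: |8−6|=2 ≤ l₃=3 ≤ 8+6=14  ✓
parity: l₁+l₂+l₃ = 17 is odd  ✗

parity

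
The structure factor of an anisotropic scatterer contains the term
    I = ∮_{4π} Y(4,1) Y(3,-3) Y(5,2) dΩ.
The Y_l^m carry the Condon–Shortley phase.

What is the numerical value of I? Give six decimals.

m-sum 0 ✓  L=12 even ✓  1≤5≤7 ✓
Π(2lᵢ+1) = 9×7×11 = 693
triangle coeff Δ(4,3,5) = 1/180180
Σ_t [0,2]: t=0:+1/576 t=1:−1/144 t=2:+1/576 = -1/288
(3j)²=20/1001 [(4 3 5; 0 0 0)], sign=+1
Σ_t [0,0]: t=0:+1/1728 = 1/1728
(3j)²=25/858 [(4 3 5; 1 -3 2)], sign=-1
⇒ 4πI² = 750/1859
I = (-1)√(750/1859/(4π)) = -0.17917854

-0.179179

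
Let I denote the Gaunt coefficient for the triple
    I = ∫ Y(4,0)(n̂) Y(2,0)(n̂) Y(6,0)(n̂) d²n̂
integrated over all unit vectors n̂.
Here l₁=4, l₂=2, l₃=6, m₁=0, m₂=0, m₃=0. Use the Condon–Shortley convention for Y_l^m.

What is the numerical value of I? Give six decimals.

Checks pass: Σm=0; 12 even; l₃=6∈[2,6].
(2·4+1)(2·2+1)(2·6+1) = 585
Δ: 0! 8! 4! / 13! → 1/6435
sum: t=0:+1/2304 = 1/2304
3j²(4 2 6; 0 0 0) = Δ·Π!·Σ² = 5/143  (sign +1)
(m-triple is (0,0,0) — same symbol as above.)
combine: 4πI² = 585·5/143·5/143 = 1125/1573
take √, sign +1: I = 0.23856513

0.238565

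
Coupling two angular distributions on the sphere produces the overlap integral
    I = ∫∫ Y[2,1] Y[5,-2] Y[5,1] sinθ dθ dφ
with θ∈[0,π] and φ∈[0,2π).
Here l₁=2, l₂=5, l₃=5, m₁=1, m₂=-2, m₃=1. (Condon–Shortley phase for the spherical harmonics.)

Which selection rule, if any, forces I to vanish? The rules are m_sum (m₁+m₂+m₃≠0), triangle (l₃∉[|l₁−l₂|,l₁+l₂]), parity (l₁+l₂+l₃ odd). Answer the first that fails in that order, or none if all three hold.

none

m₁+m₂+m₃ = 1 − 2 + 1 = 0  ✓
triangle: |2−5|=3 ≤ l₃=5 ≤ 2+5=7  ✓
parity: l₁+l₂+l₃ = 12 is even  ✓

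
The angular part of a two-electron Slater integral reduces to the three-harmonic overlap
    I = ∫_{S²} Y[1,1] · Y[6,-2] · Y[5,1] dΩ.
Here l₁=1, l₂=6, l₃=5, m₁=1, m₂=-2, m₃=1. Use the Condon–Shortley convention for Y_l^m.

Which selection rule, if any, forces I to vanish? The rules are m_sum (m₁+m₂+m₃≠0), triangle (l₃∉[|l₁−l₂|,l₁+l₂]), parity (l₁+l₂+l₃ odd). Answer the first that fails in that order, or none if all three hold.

none

Σmᵢ = 0  ✓
l₃∈[|l₁−l₂|,l₁+l₂]=[5,7], have l₃=5  ✓
Σlᵢ = 12 ⇒ even  ✓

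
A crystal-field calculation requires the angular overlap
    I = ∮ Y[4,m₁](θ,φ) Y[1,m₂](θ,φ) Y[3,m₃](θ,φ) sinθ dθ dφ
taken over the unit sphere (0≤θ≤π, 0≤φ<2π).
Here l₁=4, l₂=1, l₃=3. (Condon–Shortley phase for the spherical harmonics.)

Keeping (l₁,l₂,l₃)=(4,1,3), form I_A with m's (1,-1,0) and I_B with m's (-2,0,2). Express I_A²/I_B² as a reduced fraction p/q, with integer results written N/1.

Same 4,1,3: normalisation and zero-m 3j drop out of the ratio.
A: Δ: 2! 6! 0! / 9! → 1/252; sum: t=0:+1/72 = 1/72; 3j²(4 1 3; 1 -1 0) = Δ·Π!·Σ² = 5/126  (sign -1)
B: Δ: 2! 6! 0! / 9! → 1/252; sum: t=1:−1/120 = -1/120; 3j²(4 1 3; -2 0 2) = Δ·Π!·Σ² = 1/21  (sign +1)
I_A²/I_B² = (5/126)/(1/21) = 5/6

5/6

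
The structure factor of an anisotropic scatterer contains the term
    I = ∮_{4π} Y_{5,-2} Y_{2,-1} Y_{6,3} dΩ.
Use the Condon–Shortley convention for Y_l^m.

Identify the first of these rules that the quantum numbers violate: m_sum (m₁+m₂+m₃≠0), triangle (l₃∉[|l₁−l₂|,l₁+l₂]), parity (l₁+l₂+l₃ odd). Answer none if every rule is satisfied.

parity

Σmᵢ = 0  ✓
l₃∈[|l₁−l₂|,l₁+l₂]=[3,7], have l₃=6  ✓
Σlᵢ = 13 ⇒ odd  ✗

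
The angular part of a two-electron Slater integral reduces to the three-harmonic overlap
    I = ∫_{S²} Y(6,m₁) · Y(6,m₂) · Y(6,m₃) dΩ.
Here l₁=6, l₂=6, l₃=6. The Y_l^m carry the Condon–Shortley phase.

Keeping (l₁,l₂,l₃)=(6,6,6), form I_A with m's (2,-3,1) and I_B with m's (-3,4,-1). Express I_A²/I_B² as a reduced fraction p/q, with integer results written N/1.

54/125

l's match ⇒ only the (l;m) 3-j factors differ between A and B.
A: triangle coeff Δ(6,6,6) = 1/325909584; Σ_t [0,3]: t=0:+1/1244160 t=1:−1/207360 t=2:+1/276480 t=3:−1/3110400 = -1/1382400; (3j)²=189/92378 [(6 6 6; 2 -3 1)], sign=+1
B: triangle coeff Δ(6,6,6) = 1/325909584; Σ_t [4,6]: t=4:+1/4147200 t=5:−1/691200 t=6:+1/1244160 = -1/2488320; (3j)²=875/184756 [(6 6 6; -3 4 -1)], sign=+1
I_A²/I_B² = (189/92378)/(875/184756) = 54/125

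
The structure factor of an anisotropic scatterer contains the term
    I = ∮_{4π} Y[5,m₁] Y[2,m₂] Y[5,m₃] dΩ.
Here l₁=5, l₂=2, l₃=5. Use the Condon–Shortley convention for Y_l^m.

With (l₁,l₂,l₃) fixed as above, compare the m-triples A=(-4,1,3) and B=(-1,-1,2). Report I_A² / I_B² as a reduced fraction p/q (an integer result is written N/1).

Same 5,2,5: normalisation and zero-m 3j drop out of the ratio.
A: Δ: 2! 8! 2! / 13! → 1/38610; sum: t=1:−1/80640 t=2:+1/10080 = 1/11520; 3j²(5 2 5; -4 1 3) = Δ·Π!·Σ² = 49/1430  (sign +1)
B: Δ: 2! 8! 2! / 13! → 1/38610; sum: t=0:+1/2880 t=1:−1/1440 = -1/2880; 3j²(5 2 5; -1 -1 2) = Δ·Π!·Σ² = 7/715  (sign +1)
I_A²/I_B² = (49/1430)/(7/715) = 7/2

7/2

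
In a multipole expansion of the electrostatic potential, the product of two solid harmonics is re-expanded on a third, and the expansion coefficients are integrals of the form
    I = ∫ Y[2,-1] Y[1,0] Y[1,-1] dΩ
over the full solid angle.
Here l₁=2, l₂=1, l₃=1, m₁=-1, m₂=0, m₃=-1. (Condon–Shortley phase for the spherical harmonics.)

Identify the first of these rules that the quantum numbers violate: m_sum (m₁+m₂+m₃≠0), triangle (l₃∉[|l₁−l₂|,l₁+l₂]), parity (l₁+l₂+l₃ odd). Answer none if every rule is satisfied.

m_sum

m₁+m₂+m₃ = -1 + 0 − 1 = -2  ✗
triangle: |2−1|=1 ≤ l₃=1 ≤ 2+1=3
parity: l₁+l₂+l₃ = 4 is even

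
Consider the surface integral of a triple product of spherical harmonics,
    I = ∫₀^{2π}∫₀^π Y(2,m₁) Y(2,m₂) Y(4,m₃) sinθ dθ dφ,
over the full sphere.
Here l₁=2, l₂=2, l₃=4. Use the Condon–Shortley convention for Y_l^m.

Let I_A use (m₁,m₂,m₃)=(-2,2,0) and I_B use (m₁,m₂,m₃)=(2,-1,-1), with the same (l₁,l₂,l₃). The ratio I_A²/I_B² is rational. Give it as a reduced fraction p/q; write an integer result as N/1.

1/5

Same 2,2,4: normalisation and zero-m 3j drop out of the ratio.
A: Δ: 0! 4! 4! / 9! → 1/630; sum: t=0:+1/576 = 1/576; 3j²(2 2 4; -2 2 0) = Δ·Π!·Σ² = 1/630  (sign +1)
B: Δ: 0! 4! 4! / 9! → 1/630; sum: t=0:+1/144 = 1/144; 3j²(2 2 4; 2 -1 -1) = Δ·Π!·Σ² = 1/126  (sign -1)
I_A²/I_B² = (1/630)/(1/126) = 1/5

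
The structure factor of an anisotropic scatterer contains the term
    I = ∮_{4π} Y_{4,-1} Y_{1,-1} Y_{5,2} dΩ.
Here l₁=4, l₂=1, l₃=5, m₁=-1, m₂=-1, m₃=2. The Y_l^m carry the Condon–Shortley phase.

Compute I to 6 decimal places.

0.225034

m-sum 0 ✓  L=10 even ✓  3≤5≤5 ✓
Π(2lᵢ+1) = 9×3×11 = 297
triangle coeff Δ(4,1,5) = 1/495
Σ_t [0,0]: t=0:+1/576 = 1/576
(3j)²=5/99 [(4 1 5; 0 0 0)], sign=-1
Σ_t [0,0]: t=0:+1/1440 = 1/1440
(3j)²=7/165 [(4 1 5; -1 -1 2)], sign=-1
⇒ 4πI² = 7/11
I = (+1)√(7/11/(4π)) = 0.22503380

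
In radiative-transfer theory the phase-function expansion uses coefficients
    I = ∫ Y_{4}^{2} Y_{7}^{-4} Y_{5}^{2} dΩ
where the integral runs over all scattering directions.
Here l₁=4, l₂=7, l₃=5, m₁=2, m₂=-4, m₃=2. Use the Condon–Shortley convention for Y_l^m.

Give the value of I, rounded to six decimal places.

0.139828

m-sum 0 ✓  L=16 even ✓  3≤5≤11 ✓
Π(2lᵢ+1) = 9×15×11 = 1485
triangle coeff Δ(4,7,5) = 1/6126120
Σ_t [2,4]: t=2:+1/69120 t=3:−1/20736 t=4:+1/69120 = -1/51840
(3j)²=280/21879 [(4 7 5; 0 0 0)], sign=+1
Σ_t [0,2]: t=0:+1/1036800 t=1:−1/172800 t=2:+1/483840 = -1/362880
(3j)²=20/1547 [(4 7 5; 2 -4 2)], sign=+1
⇒ 4πI² = 12000/48841
I = (+1)√(12000/48841/(4π)) = 0.13982777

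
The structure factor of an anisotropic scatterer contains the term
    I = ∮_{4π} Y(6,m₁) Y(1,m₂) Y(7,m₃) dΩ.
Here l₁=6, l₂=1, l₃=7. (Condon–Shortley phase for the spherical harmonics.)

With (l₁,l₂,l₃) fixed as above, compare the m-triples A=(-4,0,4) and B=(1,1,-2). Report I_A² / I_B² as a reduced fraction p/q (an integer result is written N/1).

Same 6,1,7: normalisation and zero-m 3j drop out of the ratio.
A: Δ: 0! 12! 2! / 15! → 1/1365; sum: t=0:+1/7257600 = 1/7257600; 3j²(6 1 7; -4 0 4) = Δ·Π!·Σ² = 11/455  (sign -1)
B: Δ: 0! 12! 2! / 15! → 1/1365; sum: t=0:+1/1209600 = 1/1209600; 3j²(6 1 7; 1 1 -2) = Δ·Π!·Σ² = 12/455  (sign -1)
I_A²/I_B² = (11/455)/(12/455) = 11/12

11/12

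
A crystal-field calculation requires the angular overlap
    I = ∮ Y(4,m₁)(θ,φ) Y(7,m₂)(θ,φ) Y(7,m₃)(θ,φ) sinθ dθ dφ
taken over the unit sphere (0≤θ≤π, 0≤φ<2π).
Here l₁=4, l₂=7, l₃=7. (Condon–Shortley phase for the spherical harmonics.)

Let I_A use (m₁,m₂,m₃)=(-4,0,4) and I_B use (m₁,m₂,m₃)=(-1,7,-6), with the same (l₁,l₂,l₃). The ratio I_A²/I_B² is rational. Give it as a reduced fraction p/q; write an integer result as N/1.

Shared (l₁,l₂,l₃)=(4,7,7): N and (l;000)² cancel in I_A²/I_B².
A: Δ = 4!·4!·10!/19! = 1/58198140; Racah Σ t=4..4: t=4:+1/17418240 = 1/17418240; ⇒ 3j(4 7 7; -4 0 4)² = 175/12597, sgn -1
B: Δ = 4!·4!·10!/19! = 1/58198140; Racah Σ t=4..4: t=4:+1/522547200 = 1/522547200; ⇒ 3j(4 7 7; -1 7 -6)² = 143/5814, sgn -1
I_A²/I_B² = (175/12597)/(143/5814) = 1050/1859

1050/1859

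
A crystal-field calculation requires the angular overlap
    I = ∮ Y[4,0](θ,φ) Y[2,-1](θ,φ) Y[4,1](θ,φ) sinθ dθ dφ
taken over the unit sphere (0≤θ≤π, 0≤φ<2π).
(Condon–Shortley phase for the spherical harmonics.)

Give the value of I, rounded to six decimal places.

-0.044869

m-sum 0 ✓  L=10 even ✓  2≤4≤6 ✓
Π(2lᵢ+1) = 9×5×9 = 405
triangle coeff Δ(4,2,4) = 1/13860
Σ_t [0,2]: t=0:+1/192 t=1:−1/36 t=2:+1/192 = -5/288
(3j)²=20/693 [(4 2 4; 0 0 0)], sign=-1
Σ_t [0,1]: t=0:+1/96 t=1:−1/72 = -1/288
(3j)²=1/462 [(4 2 4; 0 -1 1)], sign=+1
⇒ 4πI² = 150/5929
I = (-1)√(150/5929/(4π)) = -0.04486937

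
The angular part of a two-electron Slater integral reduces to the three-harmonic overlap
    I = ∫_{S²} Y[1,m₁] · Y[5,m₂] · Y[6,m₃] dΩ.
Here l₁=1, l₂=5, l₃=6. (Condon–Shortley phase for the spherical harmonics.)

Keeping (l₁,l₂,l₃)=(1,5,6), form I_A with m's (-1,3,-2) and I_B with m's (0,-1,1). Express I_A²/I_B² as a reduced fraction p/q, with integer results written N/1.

6/35

l's match ⇒ only the (l;m) 3-j factors differ between A and B.
A: triangle coeff Δ(1,5,6) = 1/858; Σ_t [0,0]: t=0:+1/161280 = 1/161280; (3j)²=1/143 [(1 5 6; -1 3 -2)], sign=+1
B: triangle coeff Δ(1,5,6) = 1/858; Σ_t [0,0]: t=0:+1/17280 = 1/17280; (3j)²=35/858 [(1 5 6; 0 -1 1)], sign=-1
I_A²/I_B² = (1/143)/(35/858) = 6/35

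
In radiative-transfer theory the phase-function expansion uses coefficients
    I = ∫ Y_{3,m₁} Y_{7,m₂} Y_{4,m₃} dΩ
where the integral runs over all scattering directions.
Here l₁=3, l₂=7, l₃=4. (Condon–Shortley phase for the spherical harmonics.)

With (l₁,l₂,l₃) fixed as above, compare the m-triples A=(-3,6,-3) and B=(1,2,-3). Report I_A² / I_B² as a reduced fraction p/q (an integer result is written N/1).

143/15

l's match ⇒ only the (l;m) 3-j factors differ between A and B.
A: triangle coeff Δ(3,7,4) = 1/45045; Σ_t [6,6]: t=6:+1/3628800 = 1/3628800; (3j)²=4/105 [(3 7 4; -3 6 -3)], sign=-1
B: triangle coeff Δ(3,7,4) = 1/45045; Σ_t [2,2]: t=2:+1/241920 = 1/241920; (3j)²=4/1001 [(3 7 4; 1 2 -3)], sign=-1
I_A²/I_B² = (4/105)/(4/1001) = 143/15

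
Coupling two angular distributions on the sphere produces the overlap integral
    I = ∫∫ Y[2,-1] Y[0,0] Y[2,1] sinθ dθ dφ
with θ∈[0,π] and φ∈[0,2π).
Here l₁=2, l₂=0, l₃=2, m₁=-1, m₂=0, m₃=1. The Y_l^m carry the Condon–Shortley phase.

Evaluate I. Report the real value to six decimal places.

-0.282095

Checks pass: Σm=0; 4 even; l₃=2∈[2,2].
(2·2+1)(2·0+1)(2·2+1) = 25
Δ: 0! 4! 0! / 5! → 1/5
sum: t=0:+1/4 = 1/4
3j²(2 0 2; 0 0 0) = Δ·Π!·Σ² = 1/5  (sign +1)
sum: t=0:+1/6 = 1/6
3j²(2 0 2; -1 0 1) = Δ·Π!·Σ² = 1/5  (sign -1)
combine: 4πI² = 25·1/5·1/5 = 1/1
take √, sign -1: I = -0.28209479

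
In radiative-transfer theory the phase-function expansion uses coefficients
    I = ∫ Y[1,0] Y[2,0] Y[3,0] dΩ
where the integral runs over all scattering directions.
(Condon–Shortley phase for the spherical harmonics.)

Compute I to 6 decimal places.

Rules hold: Σm=0, L=6 even, 1≤3≤3.
N = 3·5·7 = 105
Δ = 0!·2!·4!/7! = 1/105
Racah Σ t=0..0: t=0:+1/4 = 1/4
⇒ 3j(1 2 3; 0 0 0)² = 3/35, sgn -1
(m-triple is (0,0,0) — same symbol as above.)
4πI² = N·(3j₀)²·(3jₘ)² = 27/35
I = +1·√(0.771429/4π) = 0.24776670

0.247767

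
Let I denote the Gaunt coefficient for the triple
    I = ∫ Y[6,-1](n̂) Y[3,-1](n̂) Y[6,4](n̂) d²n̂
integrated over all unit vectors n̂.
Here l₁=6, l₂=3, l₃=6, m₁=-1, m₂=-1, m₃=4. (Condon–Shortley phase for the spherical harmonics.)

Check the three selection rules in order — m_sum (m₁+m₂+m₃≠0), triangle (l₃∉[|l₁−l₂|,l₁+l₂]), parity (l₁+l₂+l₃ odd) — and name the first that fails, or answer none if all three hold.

m_sum

azimuthal sum: -1 − 1 + 4 = 2  ✗
3 ≤ 6 ≤ 9 (triangle on l)
L = 6 + 3 + 6 = 15 (odd)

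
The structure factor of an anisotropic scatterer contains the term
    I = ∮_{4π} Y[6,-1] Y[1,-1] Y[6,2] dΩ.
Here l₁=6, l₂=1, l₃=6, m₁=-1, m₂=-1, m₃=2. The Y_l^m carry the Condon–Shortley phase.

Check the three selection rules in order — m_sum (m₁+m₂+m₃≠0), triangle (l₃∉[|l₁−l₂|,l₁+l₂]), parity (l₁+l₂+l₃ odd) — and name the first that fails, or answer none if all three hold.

parity

m₁+m₂+m₃ = -1 − 1 + 2 = 0  ✓
triangle: |6−1|=5 ≤ l₃=6 ≤ 6+1=7  ✓
parity: l₁+l₂+l₃ = 13 is odd  ✗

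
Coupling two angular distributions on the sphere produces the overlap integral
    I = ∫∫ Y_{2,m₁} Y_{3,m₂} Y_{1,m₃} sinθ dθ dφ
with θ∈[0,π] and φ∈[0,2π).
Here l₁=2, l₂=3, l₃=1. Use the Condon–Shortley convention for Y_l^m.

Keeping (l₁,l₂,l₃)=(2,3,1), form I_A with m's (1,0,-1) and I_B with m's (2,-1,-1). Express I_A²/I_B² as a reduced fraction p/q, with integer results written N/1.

Same 2,3,1: normalisation and zero-m 3j drop out of the ratio.
A: Δ: 4! 0! 2! / 7! → 1/105; sum: t=1:−1/12 = -1/12; 3j²(2 3 1; 1 0 -1) = Δ·Π!·Σ² = 1/35  (sign -1)
B: Δ: 4! 0! 2! / 7! → 1/105; sum: t=0:+1/48 = 1/48; 3j²(2 3 1; 2 -1 -1) = Δ·Π!·Σ² = 1/105  (sign +1)
I_A²/I_B² = (1/35)/(1/105) = 3/1

3/1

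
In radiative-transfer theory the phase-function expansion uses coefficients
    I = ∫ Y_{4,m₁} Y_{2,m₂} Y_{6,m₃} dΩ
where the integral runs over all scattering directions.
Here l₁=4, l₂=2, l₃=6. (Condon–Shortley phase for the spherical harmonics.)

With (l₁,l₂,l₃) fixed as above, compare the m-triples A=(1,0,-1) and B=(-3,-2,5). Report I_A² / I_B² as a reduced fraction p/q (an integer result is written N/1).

l's match ⇒ only the (l;m) 3-j factors differ between A and B.
A: triangle coeff Δ(4,2,6) = 1/6435; Σ_t [0,0]: t=0:+1/2880 = 1/2880; (3j)²=14/429 [(4 2 6; 1 0 -1)], sign=-1
B: triangle coeff Δ(4,2,6) = 1/6435; Σ_t [0,0]: t=0:+1/120960 = 1/120960; (3j)²=2/39 [(4 2 6; -3 -2 5)], sign=-1
I_A²/I_B² = (14/429)/(2/39) = 7/11

7/11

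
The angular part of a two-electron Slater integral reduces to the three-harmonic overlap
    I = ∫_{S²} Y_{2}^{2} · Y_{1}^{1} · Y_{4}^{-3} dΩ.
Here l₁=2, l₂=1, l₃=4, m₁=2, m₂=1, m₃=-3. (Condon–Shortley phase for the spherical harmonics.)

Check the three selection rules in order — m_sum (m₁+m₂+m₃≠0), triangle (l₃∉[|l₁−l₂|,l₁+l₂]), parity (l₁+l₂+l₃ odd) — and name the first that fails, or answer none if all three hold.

triangle

Σmᵢ = 0  ✓
l₃∈[|l₁−l₂|,l₁+l₂]=[1,3], have l₃=4  ✗
Σlᵢ = 7 ⇒ odd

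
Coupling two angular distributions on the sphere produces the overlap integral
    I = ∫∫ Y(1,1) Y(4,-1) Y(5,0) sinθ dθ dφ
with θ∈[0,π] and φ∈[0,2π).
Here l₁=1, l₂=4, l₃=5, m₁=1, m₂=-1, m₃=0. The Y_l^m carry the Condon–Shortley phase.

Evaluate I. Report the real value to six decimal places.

Checks pass: Σm=0; 10 even; l₃=5∈[3,5].
(2·1+1)(2·4+1)(2·5+1) = 297
Δ: 0! 2! 8! / 11! → 1/495
sum: t=0:+1/576 = 1/576
3j²(1 4 5; 0 0 0) = Δ·Π!·Σ² = 5/99  (sign -1)
sum: t=0:+1/1440 = 1/1440
3j²(1 4 5; 1 -1 0) = Δ·Π!·Σ² = 2/99  (sign -1)
combine: 4πI² = 297·5/99·2/99 = 10/33
take √, sign +1: I = 0.15528807

0.155288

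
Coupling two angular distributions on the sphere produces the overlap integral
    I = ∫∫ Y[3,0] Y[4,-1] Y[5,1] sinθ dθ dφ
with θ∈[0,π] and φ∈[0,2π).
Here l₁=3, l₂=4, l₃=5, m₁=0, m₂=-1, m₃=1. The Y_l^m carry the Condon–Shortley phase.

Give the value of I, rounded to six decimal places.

Checks pass: Σm=0; 12 even; l₃=5∈[1,7].
(2·3+1)(2·4+1)(2·5+1) = 693
Δ: 2! 4! 6! / 13! → 1/180180
sum: t=0:+1/576 t=1:−1/144 t=2:+1/576 = -1/288
3j²(3 4 5; 0 0 0) = Δ·Π!·Σ² = 20/1001  (sign +1)
sum: t=0:+1/432 t=1:−1/192 t=2:+1/1440 = -19/8640
3j²(3 4 5; 0 -1 1) = Δ·Π!·Σ² = 361/30030  (sign -1)
combine: 4πI² = 693·20/1001·361/30030 = 2166/13013
take √, sign -1: I = -0.11508947

-0.115089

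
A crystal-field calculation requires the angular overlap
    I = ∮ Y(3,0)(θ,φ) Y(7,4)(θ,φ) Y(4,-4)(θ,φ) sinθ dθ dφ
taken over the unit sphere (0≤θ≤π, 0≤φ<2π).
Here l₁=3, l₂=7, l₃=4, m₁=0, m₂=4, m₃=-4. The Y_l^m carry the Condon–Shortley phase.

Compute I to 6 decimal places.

0.086551

Checks pass: Σm=0; 14 even; l₃=4∈[4,10].
(2·3+1)(2·7+1)(2·4+1) = 945
Δ: 6! 0! 8! / 15! → 1/45045
sum: t=3:−1/20736 = -1/20736
3j²(3 7 4; 0 0 0) = Δ·Π!·Σ² = 35/1287  (sign -1)
sum: t=3:−1/1451520 = -1/1451520
3j²(3 7 4; 0 4 -4) = Δ·Π!·Σ² = 1/273  (sign -1)
combine: 4πI² = 945·35/1287·1/273 = 175/1859
take √, sign +1: I = 0.08655146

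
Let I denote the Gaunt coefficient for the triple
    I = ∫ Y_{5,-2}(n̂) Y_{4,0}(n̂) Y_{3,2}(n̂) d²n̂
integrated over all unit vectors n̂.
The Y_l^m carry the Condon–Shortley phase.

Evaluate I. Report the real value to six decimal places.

Checks pass: Σm=0; 12 even; l₃=3∈[1,9].
(2·5+1)(2·4+1)(2·3+1) = 693
Δ: 6! 4! 2! / 13! → 1/180180
sum: t=2:+1/576 t=3:−1/144 t=4:+1/576 = -1/288
3j²(5 4 3; 0 0 0) = Δ·Π!·Σ² = 20/1001  (sign +1)
sum: t=3:−1/864 t=4:+1/576 = 1/1728
3j²(5 4 3; -2 0 2) = Δ·Π!·Σ² = 5/1287  (sign -1)
combine: 4πI² = 693·20/1001·5/1287 = 100/1859
take √, sign -1: I = -0.06542675

-0.065427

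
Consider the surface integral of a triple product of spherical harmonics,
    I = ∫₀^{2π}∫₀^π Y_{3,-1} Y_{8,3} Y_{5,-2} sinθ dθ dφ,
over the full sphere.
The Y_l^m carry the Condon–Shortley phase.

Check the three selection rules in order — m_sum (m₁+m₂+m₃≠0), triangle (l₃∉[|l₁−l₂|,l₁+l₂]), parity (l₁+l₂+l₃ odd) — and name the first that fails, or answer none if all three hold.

Σmᵢ = 0  ✓
l₃∈[|l₁−l₂|,l₁+l₂]=[5,11], have l₃=5  ✓
Σlᵢ = 16 ⇒ even  ✓

none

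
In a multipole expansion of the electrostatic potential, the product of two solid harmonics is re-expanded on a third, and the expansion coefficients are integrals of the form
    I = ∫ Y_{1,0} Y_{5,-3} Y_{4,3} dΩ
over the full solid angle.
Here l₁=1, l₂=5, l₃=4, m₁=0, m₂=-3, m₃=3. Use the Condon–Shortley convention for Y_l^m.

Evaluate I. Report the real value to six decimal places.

m-sum 0 ✓  L=10 even ✓  4≤4≤6 ✓
Π(2lᵢ+1) = 3×11×9 = 297
triangle coeff Δ(1,5,4) = 1/495
Σ_t [1,1]: t=1:−1/576 = -1/576
(3j)²=5/99 [(1 5 4; 0 0 0)], sign=-1
Σ_t [1,1]: t=1:−1/5040 = -1/5040
(3j)²=16/495 [(1 5 4; 0 -3 3)], sign=+1
⇒ 4πI² = 16/33
I = (-1)√(16/33/(4π)) = -0.19642560

-0.196426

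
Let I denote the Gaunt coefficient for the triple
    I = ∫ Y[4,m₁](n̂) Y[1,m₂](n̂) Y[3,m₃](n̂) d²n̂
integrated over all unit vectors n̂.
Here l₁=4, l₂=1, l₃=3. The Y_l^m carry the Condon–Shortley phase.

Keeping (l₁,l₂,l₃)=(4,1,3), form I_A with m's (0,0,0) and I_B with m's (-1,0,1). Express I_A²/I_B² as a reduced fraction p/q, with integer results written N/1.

Same 4,1,3: normalisation and zero-m 3j drop out of the ratio.
A: Δ: 2! 6! 0! / 9! → 1/252; sum: t=1:−1/36 = -1/36; 3j²(4 1 3; 0 0 0) = Δ·Π!·Σ² = 4/63  (sign +1)
B: Δ: 2! 6! 0! / 9! → 1/252; sum: t=1:−1/48 = -1/48; 3j²(4 1 3; -1 0 1) = Δ·Π!·Σ² = 5/84  (sign -1)
I_A²/I_B² = (4/63)/(5/84) = 16/15

16/15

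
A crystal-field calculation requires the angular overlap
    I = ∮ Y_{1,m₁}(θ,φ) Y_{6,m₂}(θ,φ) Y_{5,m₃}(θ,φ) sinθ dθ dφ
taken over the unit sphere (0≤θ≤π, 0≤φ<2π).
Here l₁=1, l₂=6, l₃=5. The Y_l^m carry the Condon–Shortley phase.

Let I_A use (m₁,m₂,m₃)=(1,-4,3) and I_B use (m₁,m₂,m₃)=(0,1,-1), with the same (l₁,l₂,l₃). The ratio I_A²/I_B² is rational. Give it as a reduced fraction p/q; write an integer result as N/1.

9/7

Same 1,6,5: normalisation and zero-m 3j drop out of the ratio.
A: Δ: 2! 0! 10! / 13! → 1/858; sum: t=0:+1/161280 = 1/161280; 3j²(1 6 5; 1 -4 3) = Δ·Π!·Σ² = 15/286  (sign +1)
B: Δ: 2! 0! 10! / 13! → 1/858; sum: t=1:−1/17280 = -1/17280; 3j²(1 6 5; 0 1 -1) = Δ·Π!·Σ² = 35/858  (sign -1)
I_A²/I_B² = (15/286)/(35/858) = 9/7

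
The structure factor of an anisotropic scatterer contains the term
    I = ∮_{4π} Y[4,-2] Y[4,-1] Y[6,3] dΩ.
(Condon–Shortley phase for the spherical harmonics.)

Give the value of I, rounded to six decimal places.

-0.103072

m-sum 0 ✓  L=14 even ✓  0≤6≤8 ✓
Π(2lᵢ+1) = 9×9×13 = 1053
triangle coeff Δ(4,4,6) = 1/1261260
Σ_t [0,2]: t=0:+1/4608 t=1:−1/1296 t=2:+1/4608 = -7/20736
(3j)²=20/1287 [(4 4 6; 0 0 0)], sign=-1
Σ_t [0,2]: t=0:+1/51840 t=1:−1/5760 t=2:+1/11520 = -7/103680
(3j)²=7/858 [(4 4 6; -2 -1 3)], sign=+1
⇒ 4πI² = 210/1573
I = (-1)√(210/1573/(4π)) = -0.10307192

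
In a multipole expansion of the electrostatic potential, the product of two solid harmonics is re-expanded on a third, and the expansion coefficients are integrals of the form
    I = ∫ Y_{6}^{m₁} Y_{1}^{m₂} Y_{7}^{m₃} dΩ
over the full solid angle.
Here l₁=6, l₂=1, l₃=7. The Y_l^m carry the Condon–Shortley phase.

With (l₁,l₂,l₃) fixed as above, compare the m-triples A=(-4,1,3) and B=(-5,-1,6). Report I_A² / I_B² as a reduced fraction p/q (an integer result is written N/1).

Shared (l₁,l₂,l₃)=(6,1,7): N and (l;000)² cancel in I_A²/I_B².
A: Δ = 0!·12!·2!/15! = 1/1365; Racah Σ t=0..0: t=0:+1/14515200 = 1/14515200; ⇒ 3j(6 1 7; -4 1 3)² = 2/455, sgn +1
B: Δ = 0!·12!·2!/15! = 1/1365; Racah Σ t=0..0: t=0:+1/79833600 = 1/79833600; ⇒ 3j(6 1 7; -5 -1 6)² = 2/35, sgn -1
I_A²/I_B² = (2/455)/(2/35) = 1/13

1/13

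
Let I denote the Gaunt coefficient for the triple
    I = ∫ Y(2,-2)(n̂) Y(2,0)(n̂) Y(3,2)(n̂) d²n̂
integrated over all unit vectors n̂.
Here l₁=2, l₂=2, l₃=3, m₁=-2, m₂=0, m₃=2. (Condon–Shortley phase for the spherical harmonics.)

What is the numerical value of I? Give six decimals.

Σlᵢ=7 odd — θ-integrand is odd under cosθ→−cosθ; I=0

0.000000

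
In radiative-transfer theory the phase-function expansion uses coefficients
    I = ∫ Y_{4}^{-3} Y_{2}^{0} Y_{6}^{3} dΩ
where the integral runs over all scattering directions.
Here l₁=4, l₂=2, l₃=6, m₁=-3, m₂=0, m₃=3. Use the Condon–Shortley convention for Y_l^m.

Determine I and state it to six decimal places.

-0.165283

m-sum 0 ✓  L=12 even ✓  2≤6≤6 ✓
Π(2lᵢ+1) = 9×5×13 = 585
triangle coeff Δ(4,2,6) = 1/6435
Σ_t [0,0]: t=0:+1/2304 = 1/2304
(3j)²=5/143 [(4 2 6; 0 0 0)], sign=+1
Σ_t [0,0]: t=0:+1/20160 = 1/20160
(3j)²=12/715 [(4 2 6; -3 0 3)], sign=-1
⇒ 4πI² = 540/1573
I = (-1)√(540/1573/(4π)) = -0.16528277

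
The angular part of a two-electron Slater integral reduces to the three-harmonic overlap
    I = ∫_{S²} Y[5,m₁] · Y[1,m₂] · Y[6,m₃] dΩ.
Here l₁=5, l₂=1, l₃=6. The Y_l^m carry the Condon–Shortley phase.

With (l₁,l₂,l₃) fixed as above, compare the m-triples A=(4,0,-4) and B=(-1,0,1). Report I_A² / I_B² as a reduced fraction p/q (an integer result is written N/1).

4/7

Shared (l₁,l₂,l₃)=(5,1,6): N and (l;000)² cancel in I_A²/I_B².
A: Δ = 0!·10!·2!/13! = 1/858; Racah Σ t=0..0: t=0:+1/362880 = 1/362880; ⇒ 3j(5 1 6; 4 0 -4)² = 10/429, sgn +1
B: Δ = 0!·10!·2!/13! = 1/858; Racah Σ t=0..0: t=0:+1/17280 = 1/17280; ⇒ 3j(5 1 6; -1 0 1)² = 35/858, sgn -1
I_A²/I_B² = (10/429)/(35/858) = 4/7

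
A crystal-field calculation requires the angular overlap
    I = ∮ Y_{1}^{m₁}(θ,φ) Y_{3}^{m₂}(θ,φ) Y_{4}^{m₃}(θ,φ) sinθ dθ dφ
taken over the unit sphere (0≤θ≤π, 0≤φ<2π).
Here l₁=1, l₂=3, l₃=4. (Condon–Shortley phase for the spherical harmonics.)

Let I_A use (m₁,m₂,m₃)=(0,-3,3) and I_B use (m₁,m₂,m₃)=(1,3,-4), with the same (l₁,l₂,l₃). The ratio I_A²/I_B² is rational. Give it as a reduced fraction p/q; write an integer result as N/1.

1/4

Shared (l₁,l₂,l₃)=(1,3,4): N and (l;000)² cancel in I_A²/I_B².
A: Δ = 0!·2!·6!/9! = 1/252; Racah Σ t=0..0: t=0:+1/720 = 1/720; ⇒ 3j(1 3 4; 0 -3 3)² = 1/36, sgn -1
B: Δ = 0!·2!·6!/9! = 1/252; Racah Σ t=0..0: t=0:+1/1440 = 1/1440; ⇒ 3j(1 3 4; 1 3 -4)² = 1/9, sgn +1
I_A²/I_B² = (1/36)/(1/9) = 1/4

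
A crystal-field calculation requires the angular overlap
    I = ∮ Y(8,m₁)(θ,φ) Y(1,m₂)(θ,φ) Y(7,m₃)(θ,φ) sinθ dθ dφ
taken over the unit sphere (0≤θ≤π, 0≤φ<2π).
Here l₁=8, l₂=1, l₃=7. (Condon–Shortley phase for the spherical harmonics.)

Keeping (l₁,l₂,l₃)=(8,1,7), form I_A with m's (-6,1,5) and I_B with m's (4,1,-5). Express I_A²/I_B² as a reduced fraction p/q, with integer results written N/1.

Same 8,1,7: normalisation and zero-m 3j drop out of the ratio.
A: Δ: 2! 14! 0! / 17! → 1/2040; sum: t=2:+1/1916006400 = 1/1916006400; 3j²(8 1 7; -6 1 5) = Δ·Π!·Σ² = 91/2040  (sign +1)
B: Δ: 2! 14! 0! / 17! → 1/2040; sum: t=2:+1/1916006400 = 1/1916006400; 3j²(8 1 7; 4 1 -5) = Δ·Π!·Σ² = 1/340  (sign +1)
I_A²/I_B² = (91/2040)/(1/340) = 91/6

91/6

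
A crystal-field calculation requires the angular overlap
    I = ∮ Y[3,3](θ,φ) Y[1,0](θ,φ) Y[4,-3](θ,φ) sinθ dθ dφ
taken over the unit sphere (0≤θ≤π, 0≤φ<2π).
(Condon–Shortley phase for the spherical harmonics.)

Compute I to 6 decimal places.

Rules hold: Σm=0, L=8 even, 2≤4≤4.
N = 7·3·9 = 189
Δ = 0!·6!·2!/9! = 1/252
Racah Σ t=0..0: t=0:+1/36 = 1/36
⇒ 3j(3 1 4; 0 0 0)² = 4/63, sgn +1
Racah Σ t=0..0: t=0:+1/720 = 1/720
⇒ 3j(3 1 4; 3 0 -3)² = 1/36, sgn -1
4πI² = N·(3j₀)²·(3jₘ)² = 1/3
I = -1·√(0.333333/4π) = -0.16286750

-0.162868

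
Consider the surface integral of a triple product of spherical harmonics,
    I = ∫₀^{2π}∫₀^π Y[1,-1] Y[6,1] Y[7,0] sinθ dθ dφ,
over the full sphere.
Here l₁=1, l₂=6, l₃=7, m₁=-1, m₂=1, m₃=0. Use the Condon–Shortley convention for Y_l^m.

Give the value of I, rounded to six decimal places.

0.160342

Checks pass: Σm=0; 14 even; l₃=7∈[5,7].
(2·1+1)(2·6+1)(2·7+1) = 585
Δ: 0! 2! 12! / 15! → 1/1365
sum: t=0:+1/518400 = 1/518400
3j²(1 6 7; 0 0 0) = Δ·Π!·Σ² = 7/195  (sign -1)
sum: t=0:+1/1209600 = 1/1209600
3j²(1 6 7; -1 1 0) = Δ·Π!·Σ² = 1/65  (sign -1)
combine: 4πI² = 585·7/195·1/65 = 21/65
take √, sign +1: I = 0.16034227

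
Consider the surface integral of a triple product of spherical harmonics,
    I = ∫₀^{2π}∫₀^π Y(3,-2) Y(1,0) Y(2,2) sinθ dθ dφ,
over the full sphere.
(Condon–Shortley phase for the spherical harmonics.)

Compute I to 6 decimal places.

Rules hold: Σm=0, L=6 even, 2≤2≤4.
N = 7·3·5 = 105
Δ = 2!·4!·0!/7! = 1/105
Racah Σ t=1..1: t=1:−1/4 = -1/4
⇒ 3j(3 1 2; 0 0 0)² = 3/35, sgn -1
Racah Σ t=1..1: t=1:−1/24 = -1/24
⇒ 3j(3 1 2; -2 0 2)² = 1/21, sgn -1
4πI² = N·(3j₀)²·(3jₘ)² = 3/7
I = +1·√(0.428571/4π) = 0.18467439

0.184674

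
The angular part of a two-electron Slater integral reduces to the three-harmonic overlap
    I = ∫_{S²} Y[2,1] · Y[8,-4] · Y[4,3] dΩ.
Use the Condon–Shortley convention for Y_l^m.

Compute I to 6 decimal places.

0.000000

triangle: need 6≤l₃≤10, have 4; I=0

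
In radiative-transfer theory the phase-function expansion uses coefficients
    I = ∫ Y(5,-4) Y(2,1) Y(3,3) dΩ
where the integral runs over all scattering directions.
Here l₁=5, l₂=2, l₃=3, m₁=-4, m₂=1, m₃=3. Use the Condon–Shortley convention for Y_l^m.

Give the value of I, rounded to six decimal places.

Checks pass: Σm=0; 10 even; l₃=3∈[3,7].
(2·5+1)(2·2+1)(2·3+1) = 385
Δ: 4! 6! 0! / 11! → 1/2310
sum: t=2:+1/144 = 1/144
3j²(5 2 3; 0 0 0) = Δ·Π!·Σ² = 10/231  (sign -1)
sum: t=3:−1/4320 = -1/4320
3j²(5 2 3; -4 1 3) = Δ·Π!·Σ² = 2/55  (sign -1)
combine: 4πI² = 385·10/231·2/55 = 20/33
take √, sign +1: I = 0.21961050

0.219610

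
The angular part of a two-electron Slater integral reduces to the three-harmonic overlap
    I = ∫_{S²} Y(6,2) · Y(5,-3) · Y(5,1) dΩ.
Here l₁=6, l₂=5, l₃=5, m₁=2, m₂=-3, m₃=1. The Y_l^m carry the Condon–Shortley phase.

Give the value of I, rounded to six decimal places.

Checks pass: Σm=0; 16 even; l₃=5∈[1,11].
(2·6+1)(2·5+1)(2·5+1) = 1573
Δ: 6! 6! 4! / 17! → 1/28588560
sum: t=1:−1/345600 t=2:+1/13824 t=3:−1/5184 t=4:+1/13824 t=5:−1/345600 = -7/129600
3j²(6 5 5; 0 0 0) = Δ·Π!·Σ² = 80/7293  (sign +1)
sum: t=0:+1/138240 t=1:−1/25920 t=2:+1/55296 = -11/829440
3j²(6 5 5; 2 -3 1) = Δ·Π!·Σ² = 11/1326  (sign -1)
combine: 4πI² = 1573·80/7293·11/1326 = 4840/33813
take √, sign -1: I = -0.10672739

-0.106727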